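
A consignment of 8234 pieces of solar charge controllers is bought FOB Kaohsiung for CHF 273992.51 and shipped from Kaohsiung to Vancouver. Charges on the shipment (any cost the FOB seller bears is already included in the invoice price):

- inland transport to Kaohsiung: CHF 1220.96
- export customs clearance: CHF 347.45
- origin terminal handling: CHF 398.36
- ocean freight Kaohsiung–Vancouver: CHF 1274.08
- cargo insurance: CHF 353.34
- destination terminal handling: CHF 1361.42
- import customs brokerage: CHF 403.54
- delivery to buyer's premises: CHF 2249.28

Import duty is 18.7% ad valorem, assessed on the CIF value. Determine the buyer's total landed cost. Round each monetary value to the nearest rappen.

Total landed cost: CHF 331175.10

FOB: the seller bears costs until goods are on board at the origin port; the buyer bears freight, insurance and all costs thereafter.
Already in the invoice (seller's account under FOB): inland to port, export clearance, origin terminal — exclude.
CIF value = FOB price + freight + insurance = 273992.51 + 1274.08 + 353.34 = 275619.93
Import duty = 275619.93 × 18.7% = 51540.93
Buyer bears: freight 1274.08 + insurance 353.34 + destination terminal 1361.42 + brokerage 403.54 + delivery 2249.28 + duty 51540.93 = 57182.59
Landed cost = invoice 273992.51 + 57182.59 = 331175.10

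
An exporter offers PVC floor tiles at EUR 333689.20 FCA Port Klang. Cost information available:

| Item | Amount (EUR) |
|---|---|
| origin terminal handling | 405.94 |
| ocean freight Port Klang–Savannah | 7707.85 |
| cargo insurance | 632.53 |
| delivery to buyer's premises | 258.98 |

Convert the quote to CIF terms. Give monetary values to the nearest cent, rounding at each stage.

Not relevant to the conversion: delivery — on the buyer under both terms; not part of either seller's price.
From FCA to CIF, the seller additionally bears: origin terminal, freight, insurance.
CIF price = 333689.20 + 405.94 + 7707.85 + 632.53 = 342435.52

CIF price: EUR 342435.52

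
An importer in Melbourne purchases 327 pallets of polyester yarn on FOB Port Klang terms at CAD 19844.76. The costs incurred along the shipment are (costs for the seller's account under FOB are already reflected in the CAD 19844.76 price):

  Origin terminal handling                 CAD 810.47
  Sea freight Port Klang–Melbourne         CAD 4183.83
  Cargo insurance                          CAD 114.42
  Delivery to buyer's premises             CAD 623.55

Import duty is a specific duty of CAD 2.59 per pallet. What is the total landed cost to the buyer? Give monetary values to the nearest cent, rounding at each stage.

Total landed cost: CAD 25613.49

FOB: the seller bears costs until goods are on board at the origin port; the buyer bears freight, insurance and all costs thereafter.
Already in the invoice (seller's account under FOB): origin terminal — exclude.
CIF value = FOB price + freight + insurance = 19844.76 + 4183.83 + 114.42 = 24143.01
Import duty = 327 × 2.59 = 846.93
Buyer bears: freight 4183.83 + insurance 114.42 + delivery 623.55 + duty 846.93 = 5768.73
Landed cost = invoice 19844.76 + 5768.73 = 25613.49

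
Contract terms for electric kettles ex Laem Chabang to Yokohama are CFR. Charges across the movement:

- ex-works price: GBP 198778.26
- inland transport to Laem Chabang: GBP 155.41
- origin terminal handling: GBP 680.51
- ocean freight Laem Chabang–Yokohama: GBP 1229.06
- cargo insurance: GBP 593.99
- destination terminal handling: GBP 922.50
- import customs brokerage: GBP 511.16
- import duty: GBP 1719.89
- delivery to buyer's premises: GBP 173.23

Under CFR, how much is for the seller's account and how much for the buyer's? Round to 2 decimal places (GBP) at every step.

CFR: the seller pays costs through ocean freight to the destination port, but not insurance.
Seller's account: goods 198778.26 + inland to port 155.41 + origin terminal 680.51 + freight 1229.06 = 200843.24
Buyer's account: insurance 593.99 + destination terminal 922.50 + brokerage 511.16 + duty 1719.89 + delivery 173.23 = 3920.77

Seller: GBP 200843.24; buyer: GBP 3920.77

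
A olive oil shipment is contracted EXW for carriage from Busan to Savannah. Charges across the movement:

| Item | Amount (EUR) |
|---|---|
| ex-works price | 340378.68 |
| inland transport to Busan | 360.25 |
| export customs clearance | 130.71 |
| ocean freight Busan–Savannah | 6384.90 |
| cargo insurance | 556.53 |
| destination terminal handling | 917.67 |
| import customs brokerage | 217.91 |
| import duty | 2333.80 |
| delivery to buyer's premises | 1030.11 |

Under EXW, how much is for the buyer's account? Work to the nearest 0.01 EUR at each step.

Buyer's account: EUR 11931.88

EXW: the seller makes goods available at their premises; the buyer bears all onward costs.
Seller's account: goods 340378.68 = 340378.68
Buyer's account: inland to port 360.25 + export clearance 130.71 + freight 6384.90 + insurance 556.53 + destination terminal 917.67 + brokerage 217.91 + duty 2333.80 + delivery 1030.11 = 11931.88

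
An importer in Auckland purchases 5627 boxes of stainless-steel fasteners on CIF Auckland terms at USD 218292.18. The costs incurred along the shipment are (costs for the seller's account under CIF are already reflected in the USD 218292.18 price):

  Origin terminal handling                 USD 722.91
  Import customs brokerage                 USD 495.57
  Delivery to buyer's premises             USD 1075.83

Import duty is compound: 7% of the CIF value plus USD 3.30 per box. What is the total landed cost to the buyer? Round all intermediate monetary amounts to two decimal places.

Total landed cost: USD 253713.13

CIF: the seller pays costs through ocean freight and marine insurance to the destination port.
Already in the invoice (seller's account under CIF): origin terminal — exclude.
The CIF price already equals the CIF value: 218292.18
Ad valorem component: 218292.18 × 7% = 15280.45
Specific component: 5627 × 3.30 = 18569.10
Import duty = 15280.45 + 18569.10 = 33849.55
Buyer bears: brokerage 495.57 + delivery 1075.83 + duty 33849.55 = 35420.95
Landed cost = invoice 218292.18 + 35420.95 = 253713.13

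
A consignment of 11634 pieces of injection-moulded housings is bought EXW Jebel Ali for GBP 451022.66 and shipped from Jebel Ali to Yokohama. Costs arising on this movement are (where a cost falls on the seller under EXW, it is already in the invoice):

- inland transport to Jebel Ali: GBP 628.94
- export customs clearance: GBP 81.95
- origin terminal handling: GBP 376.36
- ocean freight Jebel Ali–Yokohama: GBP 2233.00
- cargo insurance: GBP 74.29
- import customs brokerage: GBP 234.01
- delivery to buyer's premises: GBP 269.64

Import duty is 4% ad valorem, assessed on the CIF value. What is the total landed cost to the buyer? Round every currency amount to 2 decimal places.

Total landed cost: GBP 473097.54

EXW: the seller makes goods available at their premises; the buyer bears all onward costs.
CIF value = EXW price + inland to port + export clearance + origin terminal + freight + insurance = 451022.66 + 628.94 + 81.95 + 376.36 + 2233.00 + 74.29 = 454417.20
Import duty = 454417.20 × 4% = 18176.69
Buyer bears: inland to port 628.94 + export clearance 81.95 + origin terminal 376.36 + freight 2233.00 + insurance 74.29 + brokerage 234.01 + delivery 269.64 + duty 18176.69 = 22074.88
Landed cost = invoice 451022.66 + 22074.88 = 473097.54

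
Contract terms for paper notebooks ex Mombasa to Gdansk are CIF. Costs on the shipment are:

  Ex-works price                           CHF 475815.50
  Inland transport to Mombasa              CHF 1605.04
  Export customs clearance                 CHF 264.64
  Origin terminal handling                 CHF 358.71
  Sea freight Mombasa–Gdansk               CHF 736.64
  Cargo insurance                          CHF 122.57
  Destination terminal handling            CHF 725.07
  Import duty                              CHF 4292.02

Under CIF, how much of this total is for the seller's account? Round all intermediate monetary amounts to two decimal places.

CIF: the seller pays costs through ocean freight and marine insurance to the destination port.
Seller's account: goods 475815.50 + inland to port 1605.04 + export clearance 264.64 + origin terminal 358.71 + freight 736.64 + insurance 122.57 = 478903.10
Buyer's account: destination terminal 725.07 + duty 4292.02 = 5017.09

Seller's account: CHF 478903.10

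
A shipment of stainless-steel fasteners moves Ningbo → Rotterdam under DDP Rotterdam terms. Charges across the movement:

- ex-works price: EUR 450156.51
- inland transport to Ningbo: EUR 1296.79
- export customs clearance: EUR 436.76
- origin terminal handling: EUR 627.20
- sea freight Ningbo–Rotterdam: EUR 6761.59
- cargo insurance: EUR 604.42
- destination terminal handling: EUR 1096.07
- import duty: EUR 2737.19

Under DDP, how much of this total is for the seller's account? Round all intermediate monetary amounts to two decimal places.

DDP: the seller bears all costs including import duty.
Seller's account: goods 450156.51 + inland to port 1296.79 + export clearance 436.76 + origin terminal 627.20 + freight 6761.59 + insurance 604.42 + destination terminal 1096.07 + duty 2737.19 = 463716.53
Buyer's account: 0.00

Seller's account: EUR 463716.53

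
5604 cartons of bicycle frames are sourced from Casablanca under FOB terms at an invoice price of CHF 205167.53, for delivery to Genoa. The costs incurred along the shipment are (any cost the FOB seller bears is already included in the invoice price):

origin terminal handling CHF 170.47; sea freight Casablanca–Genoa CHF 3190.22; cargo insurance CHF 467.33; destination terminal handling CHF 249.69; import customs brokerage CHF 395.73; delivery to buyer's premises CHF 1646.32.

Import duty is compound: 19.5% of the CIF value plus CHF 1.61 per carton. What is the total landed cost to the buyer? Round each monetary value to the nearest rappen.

Total landed cost: CHF 260860.15

FOB: the seller bears costs until goods are on board at the origin port; the buyer bears freight, insurance and all costs thereafter.
Already in the invoice (seller's account under FOB): origin terminal — exclude.
CIF value = FOB price + freight + insurance = 205167.53 + 3190.22 + 467.33 = 208825.08
Ad valorem component: 208825.08 × 19.5% = 40720.89
Specific component: 5604 × 1.61 = 9022.44
Import duty = 40720.89 + 9022.44 = 49743.33
Buyer bears: freight 3190.22 + insurance 467.33 + destination terminal 249.69 + brokerage 395.73 + delivery 1646.32 + duty 49743.33 = 55692.62
Landed cost = invoice 205167.53 + 55692.62 = 260860.15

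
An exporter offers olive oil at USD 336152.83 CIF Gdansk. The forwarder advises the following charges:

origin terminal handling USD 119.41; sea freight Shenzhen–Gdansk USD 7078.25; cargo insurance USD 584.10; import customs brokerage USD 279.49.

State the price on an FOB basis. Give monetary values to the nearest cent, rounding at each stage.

Not relevant to the conversion: origin terminal — on the seller under both CIF and FOB; already in the CIF price and stays in the FOB price. brokerage — on the buyer under both terms; not part of either seller's price.
From CIF to FOB, the seller no longer bears: freight, insurance.
FOB price = 336152.83 − 7078.25 − 584.10 = 328490.48

FOB price: USD 328490.48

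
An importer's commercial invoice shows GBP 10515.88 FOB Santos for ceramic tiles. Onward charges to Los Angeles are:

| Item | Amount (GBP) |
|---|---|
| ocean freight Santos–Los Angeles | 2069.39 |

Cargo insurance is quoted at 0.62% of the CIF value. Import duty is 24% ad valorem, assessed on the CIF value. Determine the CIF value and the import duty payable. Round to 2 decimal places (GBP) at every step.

CIF value: GBP 12663.79; import duty: GBP 3039.31

Let C be the CIF value. C = FOB price + freight + 0.62% × C
C − 0.62% × C = 10515.88 + 2069.39
0.9938 × C = 12585.27
C = 12585.27 / 0.9938 = 12663.79
Insurance premium = 0.62% × 12663.79 = 78.52
Import duty = 12663.79 × 24% = 3039.31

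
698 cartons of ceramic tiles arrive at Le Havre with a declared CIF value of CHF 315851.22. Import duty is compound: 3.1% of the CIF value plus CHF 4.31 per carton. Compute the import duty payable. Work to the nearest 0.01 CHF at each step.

Ad valorem component: 315851.22 × 3.1% = 9791.39
Specific component: 698 × 4.31 = 3008.38
Import duty = 9791.39 + 3008.38 = 12799.77

Import duty: CHF 12799.77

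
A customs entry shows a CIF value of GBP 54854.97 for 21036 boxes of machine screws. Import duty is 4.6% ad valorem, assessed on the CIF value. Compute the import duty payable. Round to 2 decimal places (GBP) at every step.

Import duty: GBP 2523.33

Import duty = 54854.97 × 4.6% = 2523.33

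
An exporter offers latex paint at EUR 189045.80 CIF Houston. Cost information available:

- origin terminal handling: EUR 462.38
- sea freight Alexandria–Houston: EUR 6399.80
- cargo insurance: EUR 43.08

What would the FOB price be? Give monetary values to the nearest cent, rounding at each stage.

FOB price: EUR 182602.92

Not relevant to the conversion: origin terminal — on the seller under both CIF and FOB; already in the CIF price and stays in the FOB price.
From CIF to FOB, the seller no longer bears: freight, insurance.
FOB price = 189045.80 − 6399.80 − 43.08 = 182602.92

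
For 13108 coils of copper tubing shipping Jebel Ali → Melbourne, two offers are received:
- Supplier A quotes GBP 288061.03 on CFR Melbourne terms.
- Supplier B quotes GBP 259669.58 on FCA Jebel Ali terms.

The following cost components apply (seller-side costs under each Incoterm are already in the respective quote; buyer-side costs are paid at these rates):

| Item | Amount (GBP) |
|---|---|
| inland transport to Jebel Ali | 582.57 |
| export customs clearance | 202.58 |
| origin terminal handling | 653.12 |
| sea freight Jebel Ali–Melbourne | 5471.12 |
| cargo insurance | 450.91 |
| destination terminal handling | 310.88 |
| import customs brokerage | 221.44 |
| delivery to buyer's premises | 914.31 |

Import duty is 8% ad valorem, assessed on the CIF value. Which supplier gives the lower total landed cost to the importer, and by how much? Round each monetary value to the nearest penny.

Supplier A (CFR):
CIF value = CFR price + insurance = 288061.03 + 450.91 = 288511.94
Import duty = 288511.94 × 8% = 23080.96
Buyer bears (A): 450.91 + 310.88 + 221.44 + 914.31 = 1897.54
Landed cost (A) = invoice 288061.03 + 1897.54 + duty 23080.96 = 313039.53
Supplier B (FCA):
CIF value = FCA price + origin terminal + freight + insurance = 259669.58 + 653.12 + 5471.12 + 450.91 = 266244.73
Import duty = 266244.73 × 8% = 21299.58
Buyer bears (B): 653.12 + 5471.12 + 450.91 + 310.88 + 221.44 + 914.31 = 8021.78
Landed cost (B) = invoice 259669.58 + 8021.78 + duty 21299.58 = 288990.94
Difference = |313039.53 − 288990.94| = 24048.59

Supplier B is cheaper by GBP 24048.59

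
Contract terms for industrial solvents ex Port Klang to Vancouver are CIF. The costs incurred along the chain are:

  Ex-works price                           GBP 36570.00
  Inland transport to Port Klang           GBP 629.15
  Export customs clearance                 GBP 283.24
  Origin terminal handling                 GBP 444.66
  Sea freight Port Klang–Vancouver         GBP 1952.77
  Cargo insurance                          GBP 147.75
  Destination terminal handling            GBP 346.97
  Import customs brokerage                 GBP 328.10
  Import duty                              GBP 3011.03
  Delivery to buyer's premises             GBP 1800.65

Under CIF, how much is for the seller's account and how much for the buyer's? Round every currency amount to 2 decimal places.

CIF: the seller pays costs through ocean freight and marine insurance to the destination port.
Seller's account: goods 36570.00 + inland to port 629.15 + export clearance 283.24 + origin terminal 444.66 + freight 1952.77 + insurance 147.75 = 40027.57
Buyer's account: destination terminal 346.97 + brokerage 328.10 + duty 3011.03 + delivery 1800.65 = 5486.75

Seller: GBP 40027.57; buyer: GBP 5486.75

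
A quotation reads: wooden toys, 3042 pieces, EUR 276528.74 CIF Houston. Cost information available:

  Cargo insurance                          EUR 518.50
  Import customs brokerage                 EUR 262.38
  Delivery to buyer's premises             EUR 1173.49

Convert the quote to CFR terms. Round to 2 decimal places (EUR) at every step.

Not relevant to the conversion: delivery, brokerage — on the buyer under both terms; not part of either seller's price.
From CIF to CFR, the seller no longer bears: insurance.
CFR price = 276528.74 − 518.50 = 276010.24

CFR price: EUR 276010.24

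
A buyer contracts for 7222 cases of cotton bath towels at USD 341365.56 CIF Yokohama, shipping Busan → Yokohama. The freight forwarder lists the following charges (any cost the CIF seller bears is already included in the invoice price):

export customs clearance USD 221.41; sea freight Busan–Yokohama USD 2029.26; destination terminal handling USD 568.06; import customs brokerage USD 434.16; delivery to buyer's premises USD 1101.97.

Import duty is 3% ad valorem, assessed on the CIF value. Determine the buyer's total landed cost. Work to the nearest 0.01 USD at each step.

CIF: the seller pays costs through ocean freight and marine insurance to the destination port.
Already in the invoice (seller's account under CIF): export clearance, freight — exclude.
The CIF price already equals the CIF value: 341365.56
Import duty = 341365.56 × 3% = 10240.97
Buyer bears: destination terminal 568.06 + brokerage 434.16 + delivery 1101.97 + duty 10240.97 = 12345.16
Landed cost = invoice 341365.56 + 12345.16 = 353710.72

Total landed cost: USD 353710.72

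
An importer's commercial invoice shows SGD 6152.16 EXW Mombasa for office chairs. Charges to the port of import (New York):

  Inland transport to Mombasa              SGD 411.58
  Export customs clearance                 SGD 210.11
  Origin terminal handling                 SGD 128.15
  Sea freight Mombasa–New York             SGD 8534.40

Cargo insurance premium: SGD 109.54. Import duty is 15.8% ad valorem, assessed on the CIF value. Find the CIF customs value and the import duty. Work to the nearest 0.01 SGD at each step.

CIF value: SGD 15545.94; import duty: SGD 2456.26

CIF = EXW price + pre-shipment costs + freight + insurance
CIF = 6152.16 + 411.58 + 210.11 + 128.15 + 8534.40 + 109.54 = 15545.94
Import duty = 15545.94 × 15.8% = 2456.26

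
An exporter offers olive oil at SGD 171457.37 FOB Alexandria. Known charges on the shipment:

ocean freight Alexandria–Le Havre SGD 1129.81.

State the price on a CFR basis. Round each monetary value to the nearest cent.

CFR price: SGD 172587.18

From FOB to CFR, the seller additionally bears: freight.
CFR price = 171457.37 + 1129.81 = 172587.18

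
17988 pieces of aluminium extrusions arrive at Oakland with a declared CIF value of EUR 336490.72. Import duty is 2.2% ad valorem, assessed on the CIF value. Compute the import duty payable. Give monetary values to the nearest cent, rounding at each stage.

Import duty: EUR 7402.80

Import duty = 336490.72 × 2.2% = 7402.80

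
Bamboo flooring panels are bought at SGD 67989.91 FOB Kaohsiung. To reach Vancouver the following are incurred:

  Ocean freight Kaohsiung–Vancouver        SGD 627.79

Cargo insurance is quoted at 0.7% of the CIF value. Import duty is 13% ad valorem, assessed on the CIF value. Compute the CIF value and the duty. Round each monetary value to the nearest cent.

CIF value: SGD 69101.41; import duty: SGD 8983.18

Let C be the CIF value. C = FOB price + freight + 0.7% × C
C − 0.7% × C = 67989.91 + 627.79
0.993 × C = 68617.70
C = 68617.70 / 0.993 = 69101.41
Insurance premium = 0.7% × 69101.41 = 483.71
Import duty = 69101.41 × 13% = 8983.18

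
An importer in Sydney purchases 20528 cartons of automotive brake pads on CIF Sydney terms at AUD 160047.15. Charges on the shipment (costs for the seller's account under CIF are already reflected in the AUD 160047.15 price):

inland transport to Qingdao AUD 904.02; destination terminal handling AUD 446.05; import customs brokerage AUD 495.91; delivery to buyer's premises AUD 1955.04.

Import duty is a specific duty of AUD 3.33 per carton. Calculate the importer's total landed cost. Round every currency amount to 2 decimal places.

Total landed cost: AUD 231302.39

CIF: the seller pays costs through ocean freight and marine insurance to the destination port.
Already in the invoice (seller's account under CIF): inland to port — exclude.
The CIF price already equals the CIF value: 160047.15
Import duty = 20528 × 3.33 = 68358.24
Buyer bears: destination terminal 446.05 + brokerage 495.91 + delivery 1955.04 + duty 68358.24 = 71255.24
Landed cost = invoice 160047.15 + 71255.24 = 231302.39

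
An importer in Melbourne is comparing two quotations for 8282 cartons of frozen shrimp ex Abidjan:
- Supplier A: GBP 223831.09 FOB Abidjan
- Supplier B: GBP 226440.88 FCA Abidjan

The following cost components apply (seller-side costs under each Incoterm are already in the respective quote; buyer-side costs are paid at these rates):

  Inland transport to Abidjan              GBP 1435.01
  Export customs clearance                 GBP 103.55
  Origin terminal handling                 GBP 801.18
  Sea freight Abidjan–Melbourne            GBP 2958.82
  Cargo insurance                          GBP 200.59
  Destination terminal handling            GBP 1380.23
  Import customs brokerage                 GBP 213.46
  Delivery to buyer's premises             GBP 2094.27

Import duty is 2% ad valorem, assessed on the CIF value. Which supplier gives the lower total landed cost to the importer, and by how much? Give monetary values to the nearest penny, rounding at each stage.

Supplier A is cheaper by GBP 3479.19

Supplier A (FOB):
CIF value = FOB price + freight + insurance = 223831.09 + 2958.82 + 200.59 = 226990.50
Import duty = 226990.50 × 2% = 4539.81
Buyer bears (A): 2958.82 + 200.59 + 1380.23 + 213.46 + 2094.27 = 6847.37
Landed cost (A) = invoice 223831.09 + 6847.37 + duty 4539.81 = 235218.27
Supplier B (FCA):
CIF value = FCA price + origin terminal + freight + insurance = 226440.88 + 801.18 + 2958.82 + 200.59 = 230401.47
Import duty = 230401.47 × 2% = 4608.03
Buyer bears (B): 801.18 + 2958.82 + 200.59 + 1380.23 + 213.46 + 2094.27 = 7648.55
Landed cost (B) = invoice 226440.88 + 7648.55 + duty 4608.03 = 238697.46
Difference = |235218.27 − 238697.46| = 3479.19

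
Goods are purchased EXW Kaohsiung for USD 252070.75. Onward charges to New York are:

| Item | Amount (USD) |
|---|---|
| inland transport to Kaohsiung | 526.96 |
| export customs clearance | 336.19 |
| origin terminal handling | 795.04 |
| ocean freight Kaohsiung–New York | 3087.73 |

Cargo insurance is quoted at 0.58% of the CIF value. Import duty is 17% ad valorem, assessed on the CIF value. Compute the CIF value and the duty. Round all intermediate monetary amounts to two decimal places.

Let C be the CIF value. C = EXW price + pre-shipment costs + freight + 0.58% × C
C − 0.58% × C = 252070.75 + 526.96 + 336.19 + 795.04 + 3087.73
0.9942 × C = 256816.67
C = 256816.67 / 0.9942 = 258314.90
Insurance premium = 0.58% × 258314.90 = 1498.23
Import duty = 258314.90 × 17% = 43913.53

CIF value: USD 258314.90; import duty: USD 43913.53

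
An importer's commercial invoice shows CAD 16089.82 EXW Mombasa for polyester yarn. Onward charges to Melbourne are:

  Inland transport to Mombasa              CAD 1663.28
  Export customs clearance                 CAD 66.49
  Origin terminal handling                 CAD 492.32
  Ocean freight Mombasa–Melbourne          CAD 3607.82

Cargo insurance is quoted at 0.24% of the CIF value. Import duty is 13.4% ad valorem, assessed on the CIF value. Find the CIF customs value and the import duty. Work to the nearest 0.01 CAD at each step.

Let C be the CIF value. C = EXW price + pre-shipment costs + freight + 0.24% × C
C − 0.24% × C = 16089.82 + 1663.28 + 66.49 + 492.32 + 3607.82
0.9976 × C = 21919.73
C = 21919.73 / 0.9976 = 21972.46
Insurance premium = 0.24% × 21972.46 = 52.73
Import duty = 21972.46 × 13.4% = 2944.31

CIF value: CAD 21972.46; import duty: CAD 2944.31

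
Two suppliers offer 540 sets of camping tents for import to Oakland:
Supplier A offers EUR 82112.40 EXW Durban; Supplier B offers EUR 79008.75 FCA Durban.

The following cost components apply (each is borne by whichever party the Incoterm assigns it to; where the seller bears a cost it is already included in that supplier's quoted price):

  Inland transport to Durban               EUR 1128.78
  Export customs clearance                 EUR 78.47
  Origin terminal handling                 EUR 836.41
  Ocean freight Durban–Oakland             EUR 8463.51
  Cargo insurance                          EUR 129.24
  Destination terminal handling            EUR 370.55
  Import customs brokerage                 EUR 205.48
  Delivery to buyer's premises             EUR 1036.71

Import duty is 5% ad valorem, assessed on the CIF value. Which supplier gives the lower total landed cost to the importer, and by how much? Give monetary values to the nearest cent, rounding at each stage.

Supplier A (EXW):
CIF value = EXW price + inland to port + export clearance + origin terminal + freight + insurance = 82112.40 + 1128.78 + 78.47 + 836.41 + 8463.51 + 129.24 = 92748.81
Import duty = 92748.81 × 5% = 4637.44
Buyer bears (A): 1128.78 + 78.47 + 836.41 + 8463.51 + 129.24 + 370.55 + 205.48 + 1036.71 = 12249.15
Landed cost (A) = invoice 82112.40 + 12249.15 + duty 4637.44 = 98998.99
Supplier B (FCA):
CIF value = FCA price + origin terminal + freight + insurance = 79008.75 + 836.41 + 8463.51 + 129.24 = 88437.91
Import duty = 88437.91 × 5% = 4421.90
Buyer bears (B): 836.41 + 8463.51 + 129.24 + 370.55 + 205.48 + 1036.71 = 11041.90
Landed cost (B) = invoice 79008.75 + 11041.90 + duty 4421.90 = 94472.55
Difference = |98998.99 − 94472.55| = 4526.44

Supplier B is cheaper by EUR 4526.44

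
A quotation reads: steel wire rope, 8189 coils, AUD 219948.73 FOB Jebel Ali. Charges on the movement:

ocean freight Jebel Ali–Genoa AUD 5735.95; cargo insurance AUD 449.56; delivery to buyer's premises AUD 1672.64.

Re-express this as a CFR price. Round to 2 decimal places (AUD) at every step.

CFR price: AUD 225684.68

Not relevant to the conversion: delivery, insurance — on the buyer under both terms; not part of either seller's price.
From FOB to CFR, the seller additionally bears: freight.
CFR price = 219948.73 + 5735.95 = 225684.68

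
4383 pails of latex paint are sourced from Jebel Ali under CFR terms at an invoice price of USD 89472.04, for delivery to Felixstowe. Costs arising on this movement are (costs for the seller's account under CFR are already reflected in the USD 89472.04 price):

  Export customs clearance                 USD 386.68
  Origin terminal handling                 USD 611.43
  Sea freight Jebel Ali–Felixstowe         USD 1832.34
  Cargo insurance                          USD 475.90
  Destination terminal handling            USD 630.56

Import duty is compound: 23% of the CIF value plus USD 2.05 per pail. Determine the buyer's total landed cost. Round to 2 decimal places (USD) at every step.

Total landed cost: USD 120251.68

CFR: the seller pays costs through ocean freight to the destination port, but not insurance.
Already in the invoice (seller's account under CFR): export clearance, origin terminal, freight — exclude.
CIF value = CFR price + insurance = 89472.04 + 475.90 = 89947.94
Ad valorem component: 89947.94 × 23% = 20688.03
Specific component: 4383 × 2.05 = 8985.15
Import duty = 20688.03 + 8985.15 = 29673.18
Buyer bears: insurance 475.90 + destination terminal 630.56 + duty 29673.18 = 30779.64
Landed cost = invoice 89472.04 + 30779.64 = 120251.68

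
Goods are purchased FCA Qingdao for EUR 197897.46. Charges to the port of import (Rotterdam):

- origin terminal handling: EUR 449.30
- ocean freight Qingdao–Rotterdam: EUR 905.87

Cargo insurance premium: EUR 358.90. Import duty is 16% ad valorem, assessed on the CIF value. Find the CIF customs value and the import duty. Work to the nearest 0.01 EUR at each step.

CIF value: EUR 199611.53; import duty: EUR 31937.84

CIF = FCA price + pre-shipment costs + freight + insurance
CIF = 197897.46 + 449.30 + 905.87 + 358.90 = 199611.53
Import duty = 199611.53 × 16% = 31937.84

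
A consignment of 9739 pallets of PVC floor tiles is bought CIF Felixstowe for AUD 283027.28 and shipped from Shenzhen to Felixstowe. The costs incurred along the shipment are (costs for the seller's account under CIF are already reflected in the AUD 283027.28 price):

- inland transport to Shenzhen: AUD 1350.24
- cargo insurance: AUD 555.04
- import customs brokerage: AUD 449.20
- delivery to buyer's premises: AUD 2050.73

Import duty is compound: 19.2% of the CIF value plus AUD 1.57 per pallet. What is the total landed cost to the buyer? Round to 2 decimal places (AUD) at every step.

Total landed cost: AUD 355158.68

CIF: the seller pays costs through ocean freight and marine insurance to the destination port.
Already in the invoice (seller's account under CIF): inland to port, insurance — exclude.
The CIF price already equals the CIF value: 283027.28
Ad valorem component: 283027.28 × 19.2% = 54341.24
Specific component: 9739 × 1.57 = 15290.23
Import duty = 54341.24 + 15290.23 = 69631.47
Buyer bears: brokerage 449.20 + delivery 2050.73 + duty 69631.47 = 72131.40
Landed cost = invoice 283027.28 + 72131.40 = 355158.68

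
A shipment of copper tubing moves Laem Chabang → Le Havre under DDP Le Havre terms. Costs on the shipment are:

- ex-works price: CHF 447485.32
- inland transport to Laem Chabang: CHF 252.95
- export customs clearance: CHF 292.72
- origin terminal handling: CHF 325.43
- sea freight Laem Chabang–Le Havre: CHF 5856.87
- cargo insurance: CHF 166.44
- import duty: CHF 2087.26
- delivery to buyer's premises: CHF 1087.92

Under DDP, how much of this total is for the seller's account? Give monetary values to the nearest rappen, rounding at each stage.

Seller's account: CHF 457554.91

DDP: the seller bears all costs including import duty.
Seller's account: goods 447485.32 + inland to port 252.95 + export clearance 292.72 + origin terminal 325.43 + freight 5856.87 + insurance 166.44 + duty 2087.26 + delivery 1087.92 = 457554.91
Buyer's account: 0.00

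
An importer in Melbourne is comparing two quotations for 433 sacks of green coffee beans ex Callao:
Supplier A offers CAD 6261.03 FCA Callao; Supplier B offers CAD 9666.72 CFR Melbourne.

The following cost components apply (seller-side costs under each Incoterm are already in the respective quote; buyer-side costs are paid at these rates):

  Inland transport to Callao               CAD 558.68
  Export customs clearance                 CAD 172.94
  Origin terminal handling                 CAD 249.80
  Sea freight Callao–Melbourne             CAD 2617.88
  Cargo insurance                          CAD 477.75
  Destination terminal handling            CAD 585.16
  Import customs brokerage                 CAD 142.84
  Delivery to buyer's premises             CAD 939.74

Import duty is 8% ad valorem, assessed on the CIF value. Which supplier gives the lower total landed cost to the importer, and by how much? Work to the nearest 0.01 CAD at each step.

Supplier A is cheaper by CAD 581.05

Supplier A (FCA):
CIF value = FCA price + origin terminal + freight + insurance = 6261.03 + 249.80 + 2617.88 + 477.75 = 9606.46
Import duty = 9606.46 × 8% = 768.52
Buyer bears (A): 249.80 + 2617.88 + 477.75 + 585.16 + 142.84 + 939.74 = 5013.17
Landed cost (A) = invoice 6261.03 + 5013.17 + duty 768.52 = 12042.72
Supplier B (CFR):
CIF value = CFR price + insurance = 9666.72 + 477.75 = 10144.47
Import duty = 10144.47 × 8% = 811.56
Buyer bears (B): 477.75 + 585.16 + 142.84 + 939.74 = 2145.49
Landed cost (B) = invoice 9666.72 + 2145.49 + duty 811.56 = 12623.77
Difference = |12042.72 − 12623.77| = 581.05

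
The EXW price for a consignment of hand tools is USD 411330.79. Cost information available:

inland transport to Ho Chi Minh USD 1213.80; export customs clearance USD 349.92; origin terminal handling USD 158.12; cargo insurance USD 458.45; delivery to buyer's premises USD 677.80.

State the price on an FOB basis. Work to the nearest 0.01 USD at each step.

FOB price: USD 413052.63

Not relevant to the conversion: insurance, delivery — on the buyer under both terms; not part of either seller's price.
From EXW to FOB, the seller additionally bears: inland to port, export clearance, origin terminal.
FOB price = 411330.79 + 1213.80 + 349.92 + 158.12 = 413052.63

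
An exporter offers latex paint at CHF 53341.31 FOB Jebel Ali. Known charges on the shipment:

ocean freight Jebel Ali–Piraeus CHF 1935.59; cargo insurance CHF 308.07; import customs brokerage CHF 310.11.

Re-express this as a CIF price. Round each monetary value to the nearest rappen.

CIF price: CHF 55584.97

Not relevant to the conversion: brokerage — on the buyer under both terms; not part of either seller's price.
From FOB to CIF, the seller additionally bears: freight, insurance.
CIF price = 53341.31 + 1935.59 + 308.07 = 55584.97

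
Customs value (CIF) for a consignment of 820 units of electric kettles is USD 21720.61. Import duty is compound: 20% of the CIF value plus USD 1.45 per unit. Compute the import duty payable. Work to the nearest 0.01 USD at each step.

Ad valorem component: 21720.61 × 20% = 4344.12
Specific component: 820 × 1.45 = 1189.00
Import duty = 4344.12 + 1189.00 = 5533.12

Import duty: USD 5533.12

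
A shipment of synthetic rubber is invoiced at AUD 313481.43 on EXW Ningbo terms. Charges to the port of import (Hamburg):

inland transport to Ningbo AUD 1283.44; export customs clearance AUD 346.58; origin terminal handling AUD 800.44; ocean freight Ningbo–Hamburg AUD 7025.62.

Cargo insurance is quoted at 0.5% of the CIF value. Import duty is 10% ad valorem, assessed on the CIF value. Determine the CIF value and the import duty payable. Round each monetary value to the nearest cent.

CIF value: AUD 324560.31; import duty: AUD 32456.03

Let C be the CIF value. C = EXW price + pre-shipment costs + freight + 0.5% × C
C − 0.5% × C = 313481.43 + 1283.44 + 346.58 + 800.44 + 7025.62
0.995 × C = 322937.51
C = 322937.51 / 0.995 = 324560.31
Insurance premium = 0.5% × 324560.31 = 1622.80
Import duty = 324560.31 × 10% = 32456.03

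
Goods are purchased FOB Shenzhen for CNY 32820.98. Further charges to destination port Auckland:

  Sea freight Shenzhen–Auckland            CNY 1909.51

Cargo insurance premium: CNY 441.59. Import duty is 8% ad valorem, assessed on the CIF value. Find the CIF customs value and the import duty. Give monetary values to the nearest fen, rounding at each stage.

CIF value: CNY 35172.08; import duty: CNY 2813.77

CIF = FOB price + freight + insurance
CIF = 32820.98 + 1909.51 + 441.59 = 35172.08
Import duty = 35172.08 × 8% = 2813.77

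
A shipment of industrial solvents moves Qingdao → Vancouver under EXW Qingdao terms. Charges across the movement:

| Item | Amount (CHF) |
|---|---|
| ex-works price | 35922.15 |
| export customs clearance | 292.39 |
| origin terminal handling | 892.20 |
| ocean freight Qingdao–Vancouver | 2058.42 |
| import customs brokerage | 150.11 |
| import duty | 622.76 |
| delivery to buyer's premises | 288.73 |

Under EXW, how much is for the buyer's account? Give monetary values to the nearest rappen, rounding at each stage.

EXW: the seller makes goods available at their premises; the buyer bears all onward costs.
Seller's account: goods 35922.15 = 35922.15
Buyer's account: export clearance 292.39 + origin terminal 892.20 + freight 2058.42 + brokerage 150.11 + duty 622.76 + delivery 288.73 = 4304.61

Buyer's account: CHF 4304.61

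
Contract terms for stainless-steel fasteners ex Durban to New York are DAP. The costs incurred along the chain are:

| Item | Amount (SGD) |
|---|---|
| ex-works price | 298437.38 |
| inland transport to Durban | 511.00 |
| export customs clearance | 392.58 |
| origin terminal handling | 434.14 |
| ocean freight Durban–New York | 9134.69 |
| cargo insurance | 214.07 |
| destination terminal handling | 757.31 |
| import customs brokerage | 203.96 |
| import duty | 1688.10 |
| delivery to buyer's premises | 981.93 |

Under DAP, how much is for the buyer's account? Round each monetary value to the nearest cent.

DAP: the seller bears all costs to the named destination except import duty and clearance.
Seller's account: goods 298437.38 + inland to port 511.00 + export clearance 392.58 + origin terminal 434.14 + freight 9134.69 + insurance 214.07 + destination terminal 757.31 + delivery 981.93 = 310863.10
Buyer's account: brokerage 203.96 + duty 1688.10 = 1892.06

Buyer's account: SGD 1892.06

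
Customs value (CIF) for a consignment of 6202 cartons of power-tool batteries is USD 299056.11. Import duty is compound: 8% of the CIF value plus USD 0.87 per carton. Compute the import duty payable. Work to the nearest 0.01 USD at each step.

Import duty: USD 29320.23

Ad valorem component: 299056.11 × 8% = 23924.49
Specific component: 6202 × 0.87 = 5395.74
Import duty = 23924.49 + 5395.74 = 29320.23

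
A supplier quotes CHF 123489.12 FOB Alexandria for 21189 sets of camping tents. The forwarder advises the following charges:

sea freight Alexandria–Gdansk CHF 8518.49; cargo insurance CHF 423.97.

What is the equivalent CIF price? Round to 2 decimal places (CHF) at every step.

From FOB to CIF, the seller additionally bears: freight, insurance.
CIF price = 123489.12 + 8518.49 + 423.97 = 132431.58

CIF price: CHF 132431.58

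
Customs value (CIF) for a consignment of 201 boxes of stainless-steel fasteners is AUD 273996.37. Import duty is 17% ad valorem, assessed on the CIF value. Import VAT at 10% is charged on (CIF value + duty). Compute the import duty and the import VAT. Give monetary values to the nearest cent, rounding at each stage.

Import duty = 273996.37 × 17% = 46579.38
VAT base = CIF + duty = 273996.37 + 46579.38 = 320575.75
Import VAT = 320575.75 × 10% = 32057.58

Import duty: AUD 46579.38; import VAT: AUD 32057.58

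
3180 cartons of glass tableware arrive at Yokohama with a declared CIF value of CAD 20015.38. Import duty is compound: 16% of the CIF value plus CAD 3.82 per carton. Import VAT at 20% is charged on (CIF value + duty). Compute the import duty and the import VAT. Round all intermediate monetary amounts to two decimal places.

Import duty: CAD 15350.06; import VAT: CAD 7073.09

Ad valorem component: 20015.38 × 16% = 3202.46
Specific component: 3180 × 3.82 = 12147.60
Import duty = 3202.46 + 12147.60 = 15350.06
VAT base = CIF + duty = 20015.38 + 15350.06 = 35365.44
Import VAT = 35365.44 × 20% = 7073.09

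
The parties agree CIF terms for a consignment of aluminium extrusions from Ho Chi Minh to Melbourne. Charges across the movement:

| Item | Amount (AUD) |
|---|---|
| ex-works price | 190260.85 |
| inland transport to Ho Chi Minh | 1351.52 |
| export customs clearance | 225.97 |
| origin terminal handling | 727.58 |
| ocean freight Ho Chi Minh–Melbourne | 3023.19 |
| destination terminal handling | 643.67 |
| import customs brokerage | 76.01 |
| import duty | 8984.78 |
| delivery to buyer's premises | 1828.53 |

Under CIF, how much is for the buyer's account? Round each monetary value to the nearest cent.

Buyer's account: AUD 11532.99

CIF: the seller pays costs through ocean freight and marine insurance to the destination port.
Seller's account: goods 190260.85 + inland to port 1351.52 + export clearance 225.97 + origin terminal 727.58 + freight 3023.19 = 195589.11
Buyer's account: destination terminal 643.67 + brokerage 76.01 + duty 8984.78 + delivery 1828.53 = 11532.99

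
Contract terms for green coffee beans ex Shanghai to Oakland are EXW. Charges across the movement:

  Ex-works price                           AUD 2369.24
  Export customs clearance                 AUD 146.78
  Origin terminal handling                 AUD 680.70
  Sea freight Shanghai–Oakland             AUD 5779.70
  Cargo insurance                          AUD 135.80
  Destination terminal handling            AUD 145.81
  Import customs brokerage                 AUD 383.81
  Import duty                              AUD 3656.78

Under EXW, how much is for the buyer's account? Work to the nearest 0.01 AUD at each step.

Buyer's account: AUD 10929.38

EXW: the seller makes goods available at their premises; the buyer bears all onward costs.
Seller's account: goods 2369.24 = 2369.24
Buyer's account: export clearance 146.78 + origin terminal 680.70 + freight 5779.70 + insurance 135.80 + destination terminal 145.81 + brokerage 383.81 + duty 3656.78 = 10929.38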